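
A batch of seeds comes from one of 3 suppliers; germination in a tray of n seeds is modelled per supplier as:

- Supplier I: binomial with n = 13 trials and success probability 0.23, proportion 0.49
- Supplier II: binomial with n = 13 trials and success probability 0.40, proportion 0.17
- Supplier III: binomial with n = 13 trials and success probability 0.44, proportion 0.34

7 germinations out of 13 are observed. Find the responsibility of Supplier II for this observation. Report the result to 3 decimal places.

0.260

Apply Bayes' rule: the posterior for each component is proportional to its prior times its likelihood at x.
Binomial probabilities:
  f_I = C(13,7)·0.23^7·0.77^6 = 1716·3.40483e-05·0.208422 = 0.0121775
  f_II = C(13,7)·0.40^7·0.60^6 = 1716·0.0016384·0.046656 = 0.131173
  f_III = C(13,7)·0.44^7·0.56^6 = 1716·0.00319278·0.030841 = 0.168972
Multiply by the mixture weights:
  w_I·f_I = 0.49 × 0.0121775 = 0.00596695
  w_II·f_II = 0.17 × 0.131173 = 0.0222994
  w_III·f_III = 0.34 × 0.168972 = 0.0574504
Marginal: 0.00596695 + 0.0222994 + 0.0574504 = 0.0857168
So the posterior for Supplier II is 0.0222994 / 0.0857168 ≈ 0.260.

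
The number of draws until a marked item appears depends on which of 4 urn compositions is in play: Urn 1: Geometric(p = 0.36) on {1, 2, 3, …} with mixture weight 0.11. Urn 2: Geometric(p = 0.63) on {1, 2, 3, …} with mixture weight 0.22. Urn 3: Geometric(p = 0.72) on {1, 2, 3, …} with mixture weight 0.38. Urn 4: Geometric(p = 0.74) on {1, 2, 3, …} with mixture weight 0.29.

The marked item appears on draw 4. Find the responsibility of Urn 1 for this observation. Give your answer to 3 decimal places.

0.382

Posterior ∝ prior × likelihood, so P(k | x) ∝ π_k f_k(x); normalise over all components.
Evaluate each component's likelihood at the observed value:
  f_1 = 0.0943718
  f_2 = 0.0319114
  f_3 = 0.0158054
  f_4 = 0.0130062
Prior × likelihood for each component:
  π_1·f_1 = 0.11 × 0.0943718 = 0.0103809
  π_2·f_2 = 0.22 × 0.0319114 = 0.00702051
  π_3·f_3 = 0.38 × 0.0158054 = 0.00600607
  π_4·f_4 = 0.29 × 0.0130062 = 0.00377181
Evidence: 0.0103809 + 0.00702051 + 0.00600607 + 0.00377181 = 0.0271793
So the posterior for Urn 1 is 0.0103809 / 0.0271793 ≈ 0.382.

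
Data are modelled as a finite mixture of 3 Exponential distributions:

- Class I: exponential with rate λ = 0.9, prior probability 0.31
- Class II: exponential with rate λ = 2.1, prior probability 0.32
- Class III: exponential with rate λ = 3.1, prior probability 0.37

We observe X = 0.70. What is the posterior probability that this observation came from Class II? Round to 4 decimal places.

Posterior ∝ prior × likelihood, so P(k | x) ∝ π_k f_k(x); normalise over all components.
Evaluate each component's likelihood at the observed value:
  f_I = 0.9·e^(−0.9·0.70) = 0.9·e^(−0.6300) = 0.479333
  f_II = 2.1·e^(−2.1·0.70) = 2.1·e^(−1.4700) = 0.482844
  f_III = 3.1·e^(−3.1·0.70) = 3.1·e^(−2.1700) = 0.353951
Weight by the priors:
  π_I·f_I = 0.31 × 0.479333 = 0.148593
  π_II·f_II = 0.32 × 0.482844 = 0.15451
  π_III·f_III = 0.37 × 0.353951 = 0.130962
Evidence: 0.148593 + 0.15451 + 0.130962 = 0.434065
Responsibility of Class II: 0.15451 / 0.434065 ≈ 0.3560

0.3560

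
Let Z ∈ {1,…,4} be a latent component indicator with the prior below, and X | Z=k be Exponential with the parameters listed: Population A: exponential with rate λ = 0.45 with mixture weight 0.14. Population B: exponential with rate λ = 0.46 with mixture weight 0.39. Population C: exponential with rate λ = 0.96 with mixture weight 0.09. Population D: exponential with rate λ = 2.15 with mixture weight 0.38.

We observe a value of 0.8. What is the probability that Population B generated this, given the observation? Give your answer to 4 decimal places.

Posterior ∝ prior × likelihood, so P(k | x) ∝ π_k f_k(x); normalise over all components.
Component likelihoods at x = 0.8:
  f_A = 0.45·e^(−0.45·0.8) = 0.45·e^(−0.3600) = 0.313954
  f_B = 0.46·e^(−0.46·0.8) = 0.46·e^(−0.3680) = 0.318374
  f_C = 0.96·e^(−0.96·0.8) = 0.96·e^(−0.7680) = 0.445382
  f_D = 2.15·e^(−2.15·0.8) = 2.15·e^(−1.7200) = 0.384992
Prior × likelihood for each component:
  π_A·f_A = 0.14 × 0.313954 = 0.0439536
  π_B·f_B = 0.39 × 0.318374 = 0.124166
  π_C·f_C = 0.09 × 0.445382 = 0.0400844
  π_D·f_D = 0.38 × 0.384992 = 0.146297
Denominator: 0.0439536 + 0.124166 + 0.0400844 + 0.146297 = 0.354501
Responsibility of Population B: 0.124166 / 0.354501 ≈ 0.3503

0.3503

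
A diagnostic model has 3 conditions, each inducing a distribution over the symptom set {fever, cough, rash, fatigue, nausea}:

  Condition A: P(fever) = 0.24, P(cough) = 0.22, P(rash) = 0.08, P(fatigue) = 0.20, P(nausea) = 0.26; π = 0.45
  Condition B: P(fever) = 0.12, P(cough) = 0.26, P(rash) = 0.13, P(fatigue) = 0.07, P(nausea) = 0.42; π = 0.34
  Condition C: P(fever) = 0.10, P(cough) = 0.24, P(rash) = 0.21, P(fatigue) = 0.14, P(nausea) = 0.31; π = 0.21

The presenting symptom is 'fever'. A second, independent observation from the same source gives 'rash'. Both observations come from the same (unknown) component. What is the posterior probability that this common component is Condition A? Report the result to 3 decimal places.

0.471

Posterior ∝ prior × likelihood, so P(k | x) ∝ π_k f_k(x); normalise over all components.
Since both observations come from the same component, the likelihood for component k is f_k(x₁)·f_k(x₂).
  L_A = [P(fever | comp) = 0.24] × [0.08] = 0.0192
  L_B = [P(fever | comp) = 0.12] × [0.13] = 0.0156
  L_C = [P(fever | comp) = 0.10] × [0.21] = 0.021
Unnormalised posteriors:
  π_A·L_A = 0.45 × 0.0192 = 0.00864
  π_B·L_B = 0.34 × 0.0156 = 0.005304
  π_C·L_C = 0.21 × 0.021 = 0.00441
Normaliser: 0.00864 + 0.005304 + 0.00441 = 0.018354
Responsibility of Condition A: 0.00864 / 0.018354 ≈ 0.471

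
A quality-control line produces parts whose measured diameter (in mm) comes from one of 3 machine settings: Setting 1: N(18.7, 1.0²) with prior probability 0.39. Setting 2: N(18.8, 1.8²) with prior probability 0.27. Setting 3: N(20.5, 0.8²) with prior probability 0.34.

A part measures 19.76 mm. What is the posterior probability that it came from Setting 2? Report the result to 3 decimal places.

By Bayes' theorem, P(k | x) = π_k f_k(x) / Σ_j π_j f_j(x).
Component likelihoods at x = 19.76 mm:
  f_1 = (1/(1.0·√(2π)))·exp(−(19.76−18.7)²/(2·1.0²)) = 0.398942·exp(-0.56180) = 0.22747
  f_2 = (1/(1.8·√(2π)))·exp(−(19.76−18.8)²/(2·1.8²)) = 0.221635·exp(-0.14222) = 0.192252
  f_3 = (1/(0.8·√(2π)))·exp(−(19.76−20.5)²/(2·0.8²)) = 0.498678·exp(-0.42781) = 0.325105
Prior × likelihood for each component:
  π_1·f_1 = 0.39 × 0.22747 = 0.0887132
  π_2·f_2 = 0.27 × 0.192252 = 0.0519081
  π_3·f_3 = 0.34 × 0.325105 = 0.110536
Marginal: 0.0887132 + 0.0519081 + 0.110536 = 0.251157
So the posterior for Setting 2 is 0.0519081 / 0.251157 ≈ 0.207.

0.207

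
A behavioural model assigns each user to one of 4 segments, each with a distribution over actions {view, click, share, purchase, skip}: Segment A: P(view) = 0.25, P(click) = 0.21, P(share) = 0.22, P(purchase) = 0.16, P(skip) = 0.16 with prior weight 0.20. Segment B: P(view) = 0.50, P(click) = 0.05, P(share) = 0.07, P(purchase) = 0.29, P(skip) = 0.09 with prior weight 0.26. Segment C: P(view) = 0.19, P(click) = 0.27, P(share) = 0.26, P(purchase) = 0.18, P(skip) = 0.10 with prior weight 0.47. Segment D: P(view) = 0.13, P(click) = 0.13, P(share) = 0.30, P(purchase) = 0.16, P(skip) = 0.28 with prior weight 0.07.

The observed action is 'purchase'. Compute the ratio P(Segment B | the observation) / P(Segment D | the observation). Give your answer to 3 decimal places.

6.732

Posterior odds = (π_i f_i(x)) / (π_j f_j(x)); the normalising sum cancels.
Evaluate each component's likelihood at the observed value:
  p_A = P(purchase | comp) = 0.16
  p_B = P(purchase | comp) = 0.29
  p_C = P(purchase | comp) = 0.18
  p_D = P(purchase | comp) = 0.16
Odds = (0.26/0.07) × (0.29/0.16) = 3.71429 × 1.8125 ≈ 6.732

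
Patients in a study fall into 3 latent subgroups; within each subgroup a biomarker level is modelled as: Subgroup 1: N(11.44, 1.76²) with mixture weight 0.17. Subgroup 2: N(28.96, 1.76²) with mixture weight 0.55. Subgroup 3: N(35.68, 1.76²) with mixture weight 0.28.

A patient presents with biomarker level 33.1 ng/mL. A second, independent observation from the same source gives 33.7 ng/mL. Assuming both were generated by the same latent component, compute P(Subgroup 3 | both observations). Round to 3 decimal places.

By Bayes' theorem, P(k | x) = P(Z=k) f_k(x) / Σ_j P(Z=j) f_j(x).
Since both observations come from the same component, the likelihood for component k is f_k(x₁)·f_k(x₂).
  p_1 = [(1/(1.76·√(2π)))·exp(−(33.1−11.44)²/(2·1.76²)) = 0.226672·exp(-75.72889) = 2.92927e-34] × [4.1633e-36] = 1.21954e-69
  p_2 = [(1/(1.76·√(2π)))·exp(−(33.1−28.96)²/(2·1.76²)) = 0.226672·exp(-2.76659) = 0.0142522] × [0.00603085] = 8.59528e-05
  p_3 = [(1/(1.76·√(2π)))·exp(−(33.1−35.68)²/(2·1.76²)) = 0.226672·exp(-1.07444) = 0.0774055] × [0.120384] = 0.00931842
Weight by the priors:
  P(Z=1)·p_1 = 0.17 × 1.21954e-69 = 2.07323e-70
  P(Z=2)·p_2 = 0.55 × 8.59528e-05 = 4.7274e-05
  P(Z=3)·p_3 = 0.28 × 0.00931842 = 0.00260916
Evidence: 2.07323e-70 + 4.7274e-05 + 0.00260916 = 0.00265643
P(Subgroup 3 | x₁,x₂) = 0.00260916 / 0.00265643 ≈ 0.982

0.982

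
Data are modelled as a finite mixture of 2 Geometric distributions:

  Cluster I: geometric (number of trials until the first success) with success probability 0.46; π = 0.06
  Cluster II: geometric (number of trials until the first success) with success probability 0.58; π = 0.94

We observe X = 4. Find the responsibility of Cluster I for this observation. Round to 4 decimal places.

0.0971

By Bayes' theorem, P(k | x) = π_k f_k(x) / Σ_j π_j f_j(x).
Evaluate each component's likelihood at the observed value:
  p_I = 0.46·(1−0.46)^3 = 0.46·0.157464 = 0.0724334
  p_II = 0.58·(1−0.58)^3 = 0.58·0.074088 = 0.042971
Weight by the priors:
  π_I·p_I = 0.06 × 0.0724334 = 0.00434601
  π_II·p_II = 0.94 × 0.042971 = 0.0403928
Normaliser: 0.00434601 + 0.0403928 = 0.0447388
So the posterior for Cluster I is 0.00434601 / 0.0447388 ≈ 0.0971.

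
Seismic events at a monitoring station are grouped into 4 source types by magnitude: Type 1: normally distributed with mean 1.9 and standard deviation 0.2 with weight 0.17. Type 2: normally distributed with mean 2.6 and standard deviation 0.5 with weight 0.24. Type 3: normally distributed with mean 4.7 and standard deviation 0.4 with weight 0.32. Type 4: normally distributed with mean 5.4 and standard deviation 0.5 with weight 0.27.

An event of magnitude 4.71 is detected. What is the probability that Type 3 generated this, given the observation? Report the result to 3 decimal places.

By Bayes' theorem, P(k | x) = π_k f_k(x) / Σ_j π_j f_j(x).
Component likelihoods at x = 4.71:
  L_1 = 2.71939e-43
  L_2 = 0.000108367
  L_3 = 0.997044
  L_4 = 0.307897
Prior × likelihood for each component:
  π_1·L_1 = 0.17 × 2.71939e-43 = 4.62297e-44
  π_2·L_2 = 0.24 × 0.000108367 = 2.6008e-05
  π_3·L_3 = 0.32 × 0.997044 = 0.319054
  π_4·L_4 = 0.27 × 0.307897 = 0.0831321
Marginal: 4.62297e-44 + 2.6008e-05 + 0.319054 + 0.0831321 = 0.402212
P(Type 3 | x) ≈ 0.793

0.793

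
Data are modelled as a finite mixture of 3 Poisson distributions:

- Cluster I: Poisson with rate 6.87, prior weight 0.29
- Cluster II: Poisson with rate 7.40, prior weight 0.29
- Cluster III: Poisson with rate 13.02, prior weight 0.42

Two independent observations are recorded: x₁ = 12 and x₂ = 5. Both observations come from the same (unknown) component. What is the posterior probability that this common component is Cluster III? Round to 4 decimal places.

0.1346

Apply Bayes' rule: the posterior for each component is proportional to its prior times its likelihood at x.
Since both observations come from the same component, the likelihood for component k is f_k(x₁)·f_k(x₂).
  L_I = [e^(−6.87)·6.87^12/12! = 0.023963] × [0.132434] = 0.00317351
  L_II = [e^(−7.40)·7.40^12/12! = 0.0344084] × [0.113031] = 0.00388922
  L_III = [e^(−13.02)·13.02^12/12! = 0.109769] × [0.00690811] = 0.000758299
Unnormalised posteriors:
  π_I·L_I = 0.29 × 0.00317351 = 0.000920318
  π_II·L_II = 0.29 × 0.00388922 = 0.00112787
  π_III·L_III = 0.42 × 0.000758299 = 0.000318485
Marginal: 0.000920318 + 0.00112787 + 0.000318485 = 0.00236668
Responsibility of Cluster III: 0.000318485 / 0.00236668 ≈ 0.1346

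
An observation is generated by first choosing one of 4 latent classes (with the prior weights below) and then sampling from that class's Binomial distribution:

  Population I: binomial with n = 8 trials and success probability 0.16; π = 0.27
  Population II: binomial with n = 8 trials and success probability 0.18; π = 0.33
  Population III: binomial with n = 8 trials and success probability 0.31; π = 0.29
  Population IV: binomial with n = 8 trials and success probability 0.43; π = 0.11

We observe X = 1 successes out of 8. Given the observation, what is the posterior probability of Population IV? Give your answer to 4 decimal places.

By Bayes' theorem, P(k | x) = π_k f_k(x) / Σ_j π_j f_j(x).
Component likelihoods at x = 1 successes out of 8:
  f_I = C(8,1)·0.16^1·0.84^7 = 8·0.16·0.29509 = 0.377716
  f_II = C(8,1)·0.18^1·0.82^7 = 8·0.18·0.249285 = 0.358971
  f_III = C(8,1)·0.31^1·0.69^7 = 8·0.31·0.0744635 = 0.18467
  f_IV = C(8,1)·0.43^1·0.57^7 = 8·0.43·0.019549 = 0.0672485
Prior × likelihood for each component:
  π_I·f_I = 0.27 × 0.377716 = 0.101983
  π_II·f_II = 0.33 × 0.358971 = 0.11846
  π_III·f_III = 0.29 × 0.18467 = 0.0535542
  π_IV·f_IV = 0.11 × 0.0672485 = 0.00739733
Marginal: 0.101983 + 0.11846 + 0.0535542 + 0.00739733 = 0.281395
So the posterior for Population IV is 0.00739733 / 0.281395 ≈ 0.0263.

0.0263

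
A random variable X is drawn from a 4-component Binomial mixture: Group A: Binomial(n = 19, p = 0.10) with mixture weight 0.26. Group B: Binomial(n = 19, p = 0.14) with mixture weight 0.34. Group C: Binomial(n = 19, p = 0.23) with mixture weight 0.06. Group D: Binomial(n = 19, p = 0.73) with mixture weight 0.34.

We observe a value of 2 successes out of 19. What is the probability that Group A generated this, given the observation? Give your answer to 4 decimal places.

The responsibility of component k is π_k f_k(x) divided by Σ_j π_j f_j(x).
Evaluate each component's likelihood at the observed value:
  f_A = C(19,2)·0.10^2·0.90^17 = 171·0.01·0.166772 = 0.28518
  f_B = C(19,2)·0.14^2·0.86^17 = 171·0.0196·0.076997 = 0.258063
  f_C = C(19,2)·0.23^2·0.77^17 = 171·0.0529·0.0117582 = 0.106364
  f_D = C(19,2)·0.73^2·0.27^17 = 171·0.5329·2.15369e-10 = 1.96257e-08
Prior × likelihood for each component:
  π_A·f_A = 0.26 × 0.28518 = 0.0741467
  π_B·f_B = 0.34 × 0.258063 = 0.0877414
  π_C·f_C = 0.06 × 0.106364 = 0.00638183
  π_D·f_D = 0.34 × 1.96257e-08 = 6.67275e-09
Sum: 0.0741467 + 0.0877414 + 0.00638183 + 6.67275e-09 = 0.16827
So the posterior for Group A is 0.0741467 / 0.16827 ≈ 0.4406.

0.4406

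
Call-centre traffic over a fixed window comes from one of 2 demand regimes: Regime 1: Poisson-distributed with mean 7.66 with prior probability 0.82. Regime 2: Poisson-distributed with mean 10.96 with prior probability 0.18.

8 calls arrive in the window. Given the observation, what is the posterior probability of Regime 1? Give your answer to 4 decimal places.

0.8755

Apply Bayes' rule: the posterior for each component is proportional to its prior times its likelihood at x.
Component likelihoods at x = 8 calls:
  L_1 = e^(−7.66)·7.66^8/8! = 0.138552
  L_2 = e^(−10.96)·10.96^8/8! = 0.0897628
Unnormalised posteriors:
  P(Z=1)·L_1 = 0.82 × 0.138552 = 0.113613
  P(Z=2)·L_2 = 0.18 × 0.0897628 = 0.0161573
Denominator: 0.113613 + 0.0161573 = 0.12977
Responsibility of Regime 1: 0.113613 / 0.12977 ≈ 0.8755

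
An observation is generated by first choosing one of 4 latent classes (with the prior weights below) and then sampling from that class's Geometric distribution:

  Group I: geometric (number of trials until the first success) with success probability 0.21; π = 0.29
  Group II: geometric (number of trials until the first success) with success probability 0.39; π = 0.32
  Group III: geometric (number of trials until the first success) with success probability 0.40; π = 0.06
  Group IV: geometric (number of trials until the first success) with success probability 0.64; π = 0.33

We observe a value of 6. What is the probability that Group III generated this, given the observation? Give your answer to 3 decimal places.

Posterior ∝ prior × likelihood, so P(k | x) ∝ w_k f_k(x); normalise over all components.
Evaluate each component's likelihood at the observed value:
  L_I = 0.0646182
  L_II = 0.0329393
  L_III = 0.031104
  L_IV = 0.00386984
Weight by the priors:
  w_I·L_I = 0.29 × 0.0646182 = 0.0187393
  w_II·L_II = 0.32 × 0.0329393 = 0.0105406
  w_III·L_III = 0.06 × 0.031104 = 0.00186624
  w_IV·L_IV = 0.33 × 0.00386984 = 0.00127705
Denominator: 0.0187393 + 0.0105406 + 0.00186624 + 0.00127705 = 0.0324231
P(Group III | x) ≈ 0.058

0.058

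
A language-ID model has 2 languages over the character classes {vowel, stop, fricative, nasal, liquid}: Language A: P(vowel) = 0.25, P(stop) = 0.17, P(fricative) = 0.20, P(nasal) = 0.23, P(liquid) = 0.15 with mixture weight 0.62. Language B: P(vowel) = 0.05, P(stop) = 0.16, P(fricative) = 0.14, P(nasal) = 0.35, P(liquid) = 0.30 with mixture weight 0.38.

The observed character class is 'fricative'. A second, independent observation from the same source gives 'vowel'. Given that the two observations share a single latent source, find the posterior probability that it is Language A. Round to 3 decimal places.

The responsibility of component k is P(Z=k) f_k(x) divided by Σ_j P(Z=j) f_j(x).
Since both observations come from the same component, the likelihood for component k is f_k(x₁)·f_k(x₂).
  f_A = [0.2] × [0.25] = 0.05
  f_B = [0.14] × [0.05] = 0.007
Prior × likelihood for each component:
  P(Z=A)·f_A = 0.62 × 0.05 = 0.031
  P(Z=B)·f_B = 0.38 × 0.007 = 0.00266
Denominator: 0.031 + 0.00266 = 0.03366
Responsibility of Language A: 0.031 / 0.03366 ≈ 0.921

0.921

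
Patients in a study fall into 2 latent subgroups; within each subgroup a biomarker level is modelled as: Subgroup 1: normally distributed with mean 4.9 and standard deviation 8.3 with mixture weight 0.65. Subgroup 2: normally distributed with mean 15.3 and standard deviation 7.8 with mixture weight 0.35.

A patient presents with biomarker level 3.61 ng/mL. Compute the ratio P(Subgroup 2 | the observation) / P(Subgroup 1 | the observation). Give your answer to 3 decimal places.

0.189

The posterior odds equal the prior odds times the likelihood ratio: (w_i/w_j)·(f_i(x)/f_j(x)).
Normal densities:
  L_1 = (1/(8.3·√(2π)))·exp(−(3.61−4.9)²/(2·8.3²)) = 0.048065·exp(-0.01208) = 0.0474883
  L_2 = (1/(7.8·√(2π)))·exp(−(3.61−15.3)²/(2·7.8²)) = 0.051146·exp(-1.12308) = 0.0166368
Posterior odds = (w_2·L_2) / (w_1·L_1) = (0.35·0.0166368) / (0.65·0.0474883) = 0.00582287 / 0.0308674 ≈ 0.189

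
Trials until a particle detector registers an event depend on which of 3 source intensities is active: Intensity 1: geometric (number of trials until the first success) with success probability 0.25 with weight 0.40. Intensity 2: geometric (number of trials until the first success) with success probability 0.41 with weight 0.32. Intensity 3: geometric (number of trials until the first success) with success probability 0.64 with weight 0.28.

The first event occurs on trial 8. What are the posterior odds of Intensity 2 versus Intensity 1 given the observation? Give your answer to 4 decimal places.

Only the two components matter; the odds are (w_i f_i(x)) / (w_j f_j(x)).
Geometric probabilities:
  f_1 = 0.033371
  f_2 = 0.0102035
  f_3 = 0.000501531
0.00326511 / 0.0133484 ≈ 0.2446

0.2446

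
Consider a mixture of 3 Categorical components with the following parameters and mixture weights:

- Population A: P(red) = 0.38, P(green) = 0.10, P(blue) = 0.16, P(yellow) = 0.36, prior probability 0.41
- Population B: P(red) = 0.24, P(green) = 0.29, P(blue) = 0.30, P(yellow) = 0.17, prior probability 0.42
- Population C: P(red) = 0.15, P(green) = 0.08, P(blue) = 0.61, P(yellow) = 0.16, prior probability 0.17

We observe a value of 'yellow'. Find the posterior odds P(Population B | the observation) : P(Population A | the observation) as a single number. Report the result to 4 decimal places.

Posterior odds = (π_i f_i(x)) / (π_j f_j(x)); the normalising sum cancels.
Evaluate each component's likelihood at the observed value:
  f_A = P(yellow | comp) = 0.36
  f_B = P(yellow | comp) = 0.17
  f_C = P(yellow | comp) = 0.16
0.0714 / 0.1476 ≈ 0.4837

0.4837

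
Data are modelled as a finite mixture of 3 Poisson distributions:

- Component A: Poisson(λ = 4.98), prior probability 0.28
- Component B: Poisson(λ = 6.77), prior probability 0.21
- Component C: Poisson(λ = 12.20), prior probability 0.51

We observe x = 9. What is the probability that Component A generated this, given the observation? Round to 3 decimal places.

0.138

By Bayes' theorem, P(k | x) = π_k f_k(x) / Σ_j π_j f_j(x).
Component likelihoods at x = 9:
  f_A = 0.0356874
  f_B = 0.0944847
  f_C = 0.0830009
Unnormalised posteriors:
  π_A·f_A = 0.28 × 0.0356874 = 0.00999246
  π_B·f_B = 0.21 × 0.0944847 = 0.0198418
  π_C·f_C = 0.51 × 0.0830009 = 0.0423305
Sum: 0.00999246 + 0.0198418 + 0.0423305 = 0.0721647
P(Component A | the observation) = 0.00999246 / 0.0721647 ≈ 0.138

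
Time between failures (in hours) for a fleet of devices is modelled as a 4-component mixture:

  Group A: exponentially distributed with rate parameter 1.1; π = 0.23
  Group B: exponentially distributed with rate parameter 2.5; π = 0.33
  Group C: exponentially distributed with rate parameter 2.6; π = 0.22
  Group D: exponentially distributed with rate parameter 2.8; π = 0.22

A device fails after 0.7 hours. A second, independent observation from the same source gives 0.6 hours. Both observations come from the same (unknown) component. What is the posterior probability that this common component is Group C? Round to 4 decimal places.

Apply Bayes' rule: the posterior for each component is proportional to its prior times its likelihood at x.
Since both observations come from the same component, the likelihood for component k is f_k(x₁)·f_k(x₂).
  L_A = [1.1·e^(−1.1·0.7) = 1.1·e^(−0.7700) = 0.509314] × [0.568536] = 0.289564
  L_B = [2.5·e^(−2.5·0.7) = 2.5·e^(−1.7500) = 0.434435] × [0.557825] = 0.242339
  L_C = [2.6·e^(−2.6·0.7) = 2.6·e^(−1.8200) = 0.421267] × [0.546354] = 0.230161
  L_D = [2.8·e^(−2.8·0.7) = 2.8·e^(−1.9600) = 0.394404] × [0.521847] = 0.205818
Multiply by the mixture weights:
  π_A·L_A = 0.23 × 0.289564 = 0.0665997
  π_B·L_B = 0.33 × 0.242339 = 0.0799718
  π_C·L_C = 0.22 × 0.230161 = 0.0506354
  π_D·L_D = 0.22 × 0.205818 = 0.04528
Sum: 0.0665997 + 0.0799718 + 0.0506354 + 0.04528 = 0.242487
So the posterior for Group C is 0.0506354 / 0.242487 ≈ 0.2088.

0.2088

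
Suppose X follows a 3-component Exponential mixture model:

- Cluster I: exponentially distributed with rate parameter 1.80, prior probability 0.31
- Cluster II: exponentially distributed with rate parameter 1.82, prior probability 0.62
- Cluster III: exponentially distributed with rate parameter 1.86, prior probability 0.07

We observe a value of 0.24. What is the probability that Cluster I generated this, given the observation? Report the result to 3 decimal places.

The responsibility of component k is π_k f_k(x) divided by Σ_j π_j f_j(x).
Exponential densities:
  p_I = 1.80·e^(−1.80·0.24) = 1.80·e^(−0.4320) = 1.16858
  p_II = 1.82·e^(−1.82·0.24) = 1.82·e^(−0.4368) = 1.1759
  p_III = 1.86·e^(−1.86·0.24) = 1.86·e^(−0.4464) = 1.19027
Unnormalised posteriors:
  π_I·p_I = 0.31 × 1.16858 = 0.362259
  π_II·p_II = 0.62 × 1.1759 = 0.72906
  π_III·p_III = 0.07 × 1.19027 = 0.0833186
Normaliser: 0.362259 + 0.72906 + 0.0833186 = 1.17464
So the posterior for Cluster I is 0.362259 / 1.17464 ≈ 0.308.

0.308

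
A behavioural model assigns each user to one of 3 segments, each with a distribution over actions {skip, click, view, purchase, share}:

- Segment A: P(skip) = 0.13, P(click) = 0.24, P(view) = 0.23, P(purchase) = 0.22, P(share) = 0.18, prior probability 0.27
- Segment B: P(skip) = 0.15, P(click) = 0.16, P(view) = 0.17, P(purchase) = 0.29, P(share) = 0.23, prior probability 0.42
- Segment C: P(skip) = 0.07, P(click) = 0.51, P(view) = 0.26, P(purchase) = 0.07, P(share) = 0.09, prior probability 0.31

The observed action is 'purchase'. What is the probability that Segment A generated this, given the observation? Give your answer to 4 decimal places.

Apply Bayes' rule: the posterior for each component is proportional to its prior times its likelihood at x.
Categorical probabilities:
  L_A = P(purchase | comp) = 0.22
  L_B = P(purchase | comp) = 0.29
  L_C = P(purchase | comp) = 0.07
Unnormalised posteriors:
  P(Z=A)·L_A = 0.27 × 0.22 = 0.0594
  P(Z=B)·L_B = 0.42 × 0.29 = 0.1218
  P(Z=C)·L_C = 0.31 × 0.07 = 0.0217
Evidence: 0.0594 + 0.1218 + 0.0217 = 0.2029
Responsibility of Segment A: 0.0594 / 0.2029 ≈ 0.2928

0.2928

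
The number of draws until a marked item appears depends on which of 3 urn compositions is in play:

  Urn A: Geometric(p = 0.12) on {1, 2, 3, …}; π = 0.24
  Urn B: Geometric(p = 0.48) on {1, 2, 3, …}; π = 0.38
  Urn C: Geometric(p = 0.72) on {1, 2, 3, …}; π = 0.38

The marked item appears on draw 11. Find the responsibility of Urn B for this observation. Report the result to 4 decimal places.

Apply Bayes' rule: the posterior for each component is proportional to its prior times its likelihood at x.
Evaluate each component's likelihood at the observed value:
  f_A = 0.0334201
  f_B = 0.000693865
  f_C = 2.13262e-06
Unnormalised posteriors:
  w_A·f_A = 0.24 × 0.0334201 = 0.00802083
  w_B·f_B = 0.38 × 0.000693865 = 0.000263669
  w_C·f_C = 0.38 × 2.13262e-06 = 8.10394e-07
Evidence: 0.00802083 + 0.000263669 + 8.10394e-07 = 0.00828531
Responsibility of Urn B: 0.000263669 / 0.00828531 ≈ 0.0318

0.0318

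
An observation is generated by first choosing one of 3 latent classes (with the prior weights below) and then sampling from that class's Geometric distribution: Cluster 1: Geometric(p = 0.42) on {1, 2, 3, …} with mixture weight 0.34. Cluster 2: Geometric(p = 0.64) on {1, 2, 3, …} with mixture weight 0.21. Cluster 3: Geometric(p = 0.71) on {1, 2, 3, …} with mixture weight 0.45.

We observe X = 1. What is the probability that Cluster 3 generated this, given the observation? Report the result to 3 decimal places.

P(component k | x) = P(Z=k)·f_k(x) / marginal(x), where marginal(x) = Σ_j P(Z=j)·f_j(x).
Component likelihoods at x = 1:
  f_1 = 0.42
  f_2 = 0.64
  f_3 = 0.71
Multiply by the mixture weights:
  P(Z=1)·f_1 = 0.34 × 0.42 = 0.1428
  P(Z=2)·f_2 = 0.21 × 0.64 = 0.1344
  P(Z=3)·f_3 = 0.45 × 0.71 = 0.3195
Denominator: 0.1428 + 0.1344 + 0.3195 = 0.5967
P(Cluster 3 | 1) = 0.3195 / 0.5967 ≈ 0.535

0.535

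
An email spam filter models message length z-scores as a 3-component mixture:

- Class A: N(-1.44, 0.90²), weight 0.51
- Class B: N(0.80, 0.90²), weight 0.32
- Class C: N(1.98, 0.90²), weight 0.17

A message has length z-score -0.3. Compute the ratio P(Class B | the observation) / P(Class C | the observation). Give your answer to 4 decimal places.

The posterior odds equal the prior odds times the likelihood ratio: (w_i/w_j)·(f_i(x)/f_j(x)).
Evaluate each component's likelihood at the observed value:
  p_A = 0.198732
  p_B = 0.210033
  p_C = 0.0179087
Posterior odds = (w_B·p_B) / (w_C·p_C) = (0.32·0.210033) / (0.17·0.0179087) = 0.0672105 / 0.00304448 ≈ 22.0762

22.0762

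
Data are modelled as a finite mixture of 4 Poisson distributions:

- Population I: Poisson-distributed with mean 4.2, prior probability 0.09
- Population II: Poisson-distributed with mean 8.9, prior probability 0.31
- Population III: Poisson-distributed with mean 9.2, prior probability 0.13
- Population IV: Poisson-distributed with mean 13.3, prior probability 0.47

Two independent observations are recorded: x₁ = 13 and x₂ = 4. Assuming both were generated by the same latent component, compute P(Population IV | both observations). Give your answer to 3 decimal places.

0.130

By Bayes' theorem, P(k | x) = w_k f_k(x) / Σ_j w_j f_j(x).
Since both observations come from the same component, the likelihood for component k is f_k(x₁)·f_k(x₂).
  f_I = [0.000304736] × [0.194424] = 5.92479e-05
  f_II = [0.048147] × [0.0356556] = 0.00171671
  f_III = [0.0548848] × [0.03016] = 0.00165532
  f_IV = [0.109566] × [0.00218313] = 0.000239196
Unnormalised posteriors:
  w_I·f_I = 0.09 × 5.92479e-05 = 5.33231e-06
  w_II·f_II = 0.31 × 0.00171671 = 0.00053218
  w_III·f_III = 0.13 × 0.00165532 = 0.000215192
  w_IV·f_IV = 0.47 × 0.000239196 = 0.000112422
Denominator: 5.33231e-06 + 0.00053218 + 0.000215192 + 0.000112422 = 0.000865126
P(Population IV | x₁,x₂) ≈ 0.130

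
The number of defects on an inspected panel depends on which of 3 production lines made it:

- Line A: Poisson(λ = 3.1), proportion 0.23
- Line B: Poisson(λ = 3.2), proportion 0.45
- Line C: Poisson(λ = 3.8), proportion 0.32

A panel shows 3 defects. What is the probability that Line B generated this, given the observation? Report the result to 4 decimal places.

By Bayes' theorem, P(k | x) = π_k f_k(x) / Σ_j π_j f_j(x).
Component likelihoods at x = 3 defects:
  p_A = 0.223677
  p_B = 0.222616
  p_C = 0.204588
Weight by the priors:
  π_A·p_A = 0.23 × 0.223677 = 0.0514457
  π_B·p_B = 0.45 × 0.222616 = 0.100177
  π_C·p_C = 0.32 × 0.204588 = 0.0654682
Normaliser: 0.0514457 + 0.100177 + 0.0654682 = 0.217091
P(Line B | the observation) ≈ 0.4615

0.4615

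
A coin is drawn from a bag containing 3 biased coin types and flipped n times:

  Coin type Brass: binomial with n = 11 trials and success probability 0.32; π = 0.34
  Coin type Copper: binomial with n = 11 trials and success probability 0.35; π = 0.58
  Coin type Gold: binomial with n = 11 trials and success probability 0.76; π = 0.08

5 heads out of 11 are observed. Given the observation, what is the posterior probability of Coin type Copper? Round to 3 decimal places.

0.663

The responsibility of component k is π_k f_k(x) divided by Σ_j π_j f_j(x).
Component likelihoods at x = 5 heads out of 11:
  f_Brass = 0.153266
  f_Copper = 0.183005
  f_Gold = 0.022386
Weight by the priors:
  π_Brass·f_Brass = 0.34 × 0.153266 = 0.0521104
  π_Copper·f_Copper = 0.58 × 0.183005 = 0.106143
  π_Gold·f_Gold = 0.08 × 0.022386 = 0.00179088
Evidence: 0.0521104 + 0.106143 + 0.00179088 = 0.160044
Responsibility of Coin type Copper: 0.106143 / 0.160044 ≈ 0.663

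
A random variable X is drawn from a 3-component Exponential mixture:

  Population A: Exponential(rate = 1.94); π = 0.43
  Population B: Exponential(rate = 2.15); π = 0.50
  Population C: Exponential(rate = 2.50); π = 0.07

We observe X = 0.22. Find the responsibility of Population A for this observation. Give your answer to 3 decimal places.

By Bayes' theorem, P(k | x) = π_k f_k(x) / Σ_j π_j f_j(x).
Component likelihoods at x = 0.22:
  p_A = 1.94·e^(−1.94·0.22) = 1.94·e^(−0.4268) = 1.26603
  p_B = 2.15·e^(−2.15·0.22) = 2.15·e^(−0.4730) = 1.33973
  p_C = 2.50·e^(−2.50·0.22) = 2.50·e^(−0.5500) = 1.44237
Weight by the priors:
  π_A·p_A = 0.43 × 1.26603 = 0.544394
  π_B·p_B = 0.50 × 1.33973 = 0.669865
  π_C·p_C = 0.07 × 1.44237 = 0.100966
Sum: 0.544394 + 0.669865 + 0.100966 = 1.31523
Responsibility of Population A: 0.544394 / 1.31523 ≈ 0.414

0.414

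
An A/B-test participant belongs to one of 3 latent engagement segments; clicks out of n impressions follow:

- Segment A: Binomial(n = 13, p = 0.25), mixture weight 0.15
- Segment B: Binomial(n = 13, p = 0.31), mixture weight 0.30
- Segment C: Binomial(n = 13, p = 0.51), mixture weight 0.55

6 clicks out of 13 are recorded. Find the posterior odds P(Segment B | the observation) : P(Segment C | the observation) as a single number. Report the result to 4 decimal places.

0.3020

Only the two components matter; the odds are (π_i f_i(x)) / (π_j f_j(x)).
Component likelihoods at x = 6 clicks out of 13:
  L_A = C(13,6)·0.25^6·0.75^7 = 1716·0.000244141·0.133484 = 0.0559224
  L_B = C(13,6)·0.31^6·0.69^7 = 1716·0.000887504·0.0744635 = 0.113405
  L_C = C(13,6)·0.51^6·0.49^7 = 1716·0.0175963·0.00678223 = 0.204791
0.0340214 / 0.112635 ≈ 0.3020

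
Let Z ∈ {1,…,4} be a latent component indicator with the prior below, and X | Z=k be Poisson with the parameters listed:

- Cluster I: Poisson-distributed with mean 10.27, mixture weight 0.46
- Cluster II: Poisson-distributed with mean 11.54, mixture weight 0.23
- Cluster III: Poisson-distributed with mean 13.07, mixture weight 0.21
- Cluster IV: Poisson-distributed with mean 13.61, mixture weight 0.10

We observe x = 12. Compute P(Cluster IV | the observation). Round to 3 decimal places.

0.098

Apply Bayes' rule: the posterior for each component is proportional to its prior times its likelihood at x.
Poisson probabilities:
  f_I = 0.0996102
  f_II = 0.113338
  f_III = 0.10933
  f_IV = 0.103565
Multiply by the mixture weights:
  P(Z=I)·f_I = 0.46 × 0.0996102 = 0.0458207
  P(Z=II)·f_II = 0.23 × 0.113338 = 0.0260677
  P(Z=III)·f_III = 0.21 × 0.10933 = 0.0229594
  P(Z=IV)·f_IV = 0.10 × 0.103565 = 0.0103565
Normaliser: 0.0458207 + 0.0260677 + 0.0229594 + 0.0103565 = 0.105204
P(Cluster IV | data) ≈ 0.098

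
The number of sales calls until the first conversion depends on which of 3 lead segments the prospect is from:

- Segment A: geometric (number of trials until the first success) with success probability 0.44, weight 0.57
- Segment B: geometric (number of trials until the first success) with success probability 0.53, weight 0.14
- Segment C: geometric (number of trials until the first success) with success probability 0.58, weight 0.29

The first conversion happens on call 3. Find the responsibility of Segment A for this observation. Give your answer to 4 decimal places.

By Bayes' theorem, P(k | x) = π_k f_k(x) / Σ_j π_j f_j(x).
Component likelihoods at x = 3:
  L_A = 0.137984
  L_B = 0.117077
  L_C = 0.102312
Unnormalised posteriors:
  π_A·L_A = 0.57 × 0.137984 = 0.0786509
  π_B·L_B = 0.14 × 0.117077 = 0.0163908
  π_C·L_C = 0.29 × 0.102312 = 0.0296705
Sum: 0.0786509 + 0.0163908 + 0.0296705 = 0.124712
So the posterior for Segment A is 0.0786509 / 0.124712 ≈ 0.6307.

0.6307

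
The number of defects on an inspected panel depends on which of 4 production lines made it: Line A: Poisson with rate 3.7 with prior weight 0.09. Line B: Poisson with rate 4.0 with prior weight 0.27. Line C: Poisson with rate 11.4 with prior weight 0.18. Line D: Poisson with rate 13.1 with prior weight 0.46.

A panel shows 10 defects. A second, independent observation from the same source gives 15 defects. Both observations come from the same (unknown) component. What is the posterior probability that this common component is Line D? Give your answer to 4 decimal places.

0.7337

The responsibility of component k is w_k f_k(x) divided by Σ_j w_j f_j(x).
Since both observations come from the same component, the likelihood for component k is f_k(x₁)·f_k(x₂).
  L_A = [e^(−3.7)·3.7^10/10! = 0.00327616] × [6.3043e-06] = 2.06539e-08
  L_B = [e^(−4.0)·4.0^10/10! = 0.00529248] × [1.50391e-05] = 7.95942e-08
  L_C = [e^(−11.4)·11.4^10/10! = 0.114374] × [0.0611105] = 0.00698947
  L_D = [e^(−13.1)·13.1^10/10! = 0.0838865] × [0.0898074] = 0.00753363
Multiply by the mixture weights:
  w_A·L_A = 0.09 × 2.06539e-08 = 1.85885e-09
  w_B·L_B = 0.27 × 7.95942e-08 = 2.14904e-08
  w_C·L_C = 0.18 × 0.00698947 = 0.00125811
  w_D·L_D = 0.46 × 0.00753363 = 0.00346547
Evidence: 1.85885e-09 + 2.14904e-08 + 0.00125811 + 0.00346547 = 0.0047236
P(Line D | x₁,x₂) ≈ 0.7337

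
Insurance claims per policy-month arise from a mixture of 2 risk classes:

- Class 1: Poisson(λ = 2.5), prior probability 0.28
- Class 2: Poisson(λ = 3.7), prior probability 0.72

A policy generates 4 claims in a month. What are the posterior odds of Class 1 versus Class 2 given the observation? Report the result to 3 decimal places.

Only the two components matter; the odds are (w_i f_i(x)) / (w_j f_j(x)).
Component likelihoods at x = 4 claims:
  L_1 = e^(−2.5)·2.5^4/4! = 0.133602
  L_2 = e^(−3.7)·3.7^4/4! = 0.193066
0.0374085 / 0.139008 ≈ 0.269

0.269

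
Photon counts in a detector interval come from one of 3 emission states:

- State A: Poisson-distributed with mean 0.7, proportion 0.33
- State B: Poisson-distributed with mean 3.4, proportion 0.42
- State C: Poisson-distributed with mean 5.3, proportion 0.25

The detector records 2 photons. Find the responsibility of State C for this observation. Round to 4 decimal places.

0.1264

P(component k | x) = π_k·f_k(x) / marginal(x), where marginal(x) = Σ_j π_j·f_j(x).
Evaluate each component's likelihood at the observed value:
  p_A = 0.121663
  p_B = 0.192898
  p_C = 0.0701069
Multiply by the mixture weights:
  π_A·p_A = 0.33 × 0.121663 = 0.0401489
  π_B·p_B = 0.42 × 0.192898 = 0.081017
  π_C·p_C = 0.25 × 0.0701069 = 0.0175267
Evidence: 0.0401489 + 0.081017 + 0.0175267 = 0.138693
Responsibility of State C: 0.0175267 / 0.138693 ≈ 0.1264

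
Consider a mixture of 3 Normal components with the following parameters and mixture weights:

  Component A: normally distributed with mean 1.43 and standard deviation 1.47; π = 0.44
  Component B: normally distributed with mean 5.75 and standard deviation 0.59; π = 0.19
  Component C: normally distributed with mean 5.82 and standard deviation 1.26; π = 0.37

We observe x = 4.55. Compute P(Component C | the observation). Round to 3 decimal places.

By Bayes' theorem, P(k | x) = π_k f_k(x) / Σ_j π_j f_j(x).
Component likelihoods at x = 4.55:
  p_A = 0.0285358
  p_B = 0.0854626
  p_C = 0.190516
Unnormalised posteriors:
  π_A·p_A = 0.44 × 0.0285358 = 0.0125558
  π_B·p_B = 0.19 × 0.0854626 = 0.0162379
  π_C·p_C = 0.37 × 0.190516 = 0.070491
Evidence: 0.0125558 + 0.0162379 + 0.070491 = 0.0992846
Responsibility of Component C: 0.070491 / 0.0992846 ≈ 0.710

0.710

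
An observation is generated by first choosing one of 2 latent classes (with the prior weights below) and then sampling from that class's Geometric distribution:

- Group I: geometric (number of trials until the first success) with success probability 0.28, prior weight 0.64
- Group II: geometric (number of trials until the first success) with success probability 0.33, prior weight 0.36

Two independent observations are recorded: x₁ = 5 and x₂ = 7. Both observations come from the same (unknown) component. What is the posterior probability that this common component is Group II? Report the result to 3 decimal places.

0.276

Apply Bayes' rule: the posterior for each component is proportional to its prior times its likelihood at x.
Since both observations come from the same component, the likelihood for component k is f_k(x₁)·f_k(x₂).
  p_I = [0.28·(1−0.28)^4 = 0.28·0.268739 = 0.0752468] × [0.0390079] = 0.00293522
  p_II = [0.33·(1−0.33)^4 = 0.33·0.201511 = 0.0664987] × [0.0298513] = 0.00198507
Prior × likelihood for each component:
  w_I·p_I = 0.64 × 0.00293522 = 0.00187854
  w_II·p_II = 0.36 × 0.00198507 = 0.000714625
Denominator: 0.00187854 + 0.000714625 = 0.00259317
Responsibility of Group II: 0.000714625 / 0.00259317 ≈ 0.276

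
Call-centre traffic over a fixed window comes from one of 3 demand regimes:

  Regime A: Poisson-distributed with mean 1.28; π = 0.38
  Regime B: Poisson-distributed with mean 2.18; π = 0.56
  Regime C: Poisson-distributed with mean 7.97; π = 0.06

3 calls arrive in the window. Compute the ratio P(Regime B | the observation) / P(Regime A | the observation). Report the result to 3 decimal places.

Posterior odds = (P(Z=i) f_i(x)) / (P(Z=j) f_j(x)); the normalising sum cancels.
Poisson probabilities:
  L_A = 0.0971811
  L_B = 0.195189
  L_C = 0.0291673
Posterior odds = (P(Z=B)·L_B) / (P(Z=A)·L_A) = (0.56·0.195189) / (0.38·0.0971811) = 0.109306 / 0.0369288 ≈ 2.960

2.960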